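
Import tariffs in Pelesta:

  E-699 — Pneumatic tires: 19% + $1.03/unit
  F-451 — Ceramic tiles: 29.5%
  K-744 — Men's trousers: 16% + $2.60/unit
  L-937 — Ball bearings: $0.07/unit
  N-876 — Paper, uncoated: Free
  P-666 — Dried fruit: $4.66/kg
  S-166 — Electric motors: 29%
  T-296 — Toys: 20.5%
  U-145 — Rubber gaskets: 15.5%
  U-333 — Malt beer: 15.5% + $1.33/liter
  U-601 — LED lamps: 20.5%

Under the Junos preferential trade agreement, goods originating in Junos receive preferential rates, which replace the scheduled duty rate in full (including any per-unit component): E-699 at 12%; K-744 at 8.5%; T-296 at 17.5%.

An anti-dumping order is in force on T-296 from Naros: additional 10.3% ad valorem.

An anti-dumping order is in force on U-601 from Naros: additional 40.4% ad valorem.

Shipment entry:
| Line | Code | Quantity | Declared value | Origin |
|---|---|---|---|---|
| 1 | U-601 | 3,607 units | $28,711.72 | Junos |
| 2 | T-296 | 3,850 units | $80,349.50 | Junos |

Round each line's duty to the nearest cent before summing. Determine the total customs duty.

$19,947.06

Line 1 (U-601, Junos, 3,607 units, $28,711.72):
Base rate for U-601 is 20.5%.
Origin Junos is the FTA partner but U-601 is not on the preference list; base rate stands.
The additional-duty order on U-601 targets Naros, not Junos; it does not apply.
Duty = $28,711.72 × 20.5% = $5,885.90.
Line 2 (T-296, Junos, 3,850 units, $80,349.50):
Base rate for T-296 is 20.5%.
Origin Junos qualifies under the Pelesta–Junos agreement and T-296 is covered: preferential rate 17.5% applies instead.
The additional-duty order on T-296 targets Naros, not Junos; it does not apply.
Duty = $80,349.50 × 17.5% = $14,061.16.
Total = $5,885.90 + $14,061.16 = $19,947.06.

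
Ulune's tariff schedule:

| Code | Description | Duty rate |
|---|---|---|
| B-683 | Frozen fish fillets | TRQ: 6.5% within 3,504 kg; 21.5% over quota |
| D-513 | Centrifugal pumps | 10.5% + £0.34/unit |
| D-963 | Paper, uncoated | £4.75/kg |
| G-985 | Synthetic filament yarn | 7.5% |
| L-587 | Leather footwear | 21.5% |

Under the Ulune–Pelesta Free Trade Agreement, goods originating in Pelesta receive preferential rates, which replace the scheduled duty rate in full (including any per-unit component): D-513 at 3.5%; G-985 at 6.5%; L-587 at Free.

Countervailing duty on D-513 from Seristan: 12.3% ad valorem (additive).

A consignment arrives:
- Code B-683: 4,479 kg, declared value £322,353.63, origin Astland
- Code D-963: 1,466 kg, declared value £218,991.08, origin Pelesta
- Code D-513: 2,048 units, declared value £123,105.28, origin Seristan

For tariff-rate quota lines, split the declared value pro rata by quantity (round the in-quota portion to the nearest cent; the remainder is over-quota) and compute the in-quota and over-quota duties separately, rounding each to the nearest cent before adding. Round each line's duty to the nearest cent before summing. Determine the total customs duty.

£67,206.42

Line 1 (B-683, Astland, 4,479 kg, £322,353.63):
Code B-683 is under a tariff-rate quota (threshold 3,504 kg). In-quota: 3,504 kg at 6.5%; over-quota: 975 kg at 21.5%.
Pro-rata value split: in-quota = £322,353.63 × 3,504/4,479 = £252,182.88; over-quota = £322,353.63 − £252,182.88 = £70,170.75.
In-quota duty = £252,182.88 × 6.5% = £16,391.89. Over-quota duty = £70,170.75 × 21.5% = £15,086.71.
Line duty = £16,391.89 + £15,086.71 = £31,478.60.
Line 2 (D-963, Pelesta, 1,466 kg, £218,991.08):
Base rate for D-963 is £4.75/kg.
Origin Pelesta is the FTA partner but D-963 is not on the preference list; base rate stands.
Duty = 1,466 × £4.75 = £6,963.50.
Line 3 (D-513, Seristan, 2,048 units, £123,105.28):
Base rate for D-513 is 10.5% + £0.34/unit.
D-513 has an FTA preferential rate, but origin Seristan is not Pelesta; base rate stands.
Additional duty on D-513 from Seristan: +12.3%. Applied ad valorem rate: 10.5% + 12.3% = 22.8%.
Duty = £123,105.28 × 22.8% + 2,048 × £0.34 = £28,764.32.
Total = £31,478.60 + £6,963.50 + £28,764.32 = £67,206.42.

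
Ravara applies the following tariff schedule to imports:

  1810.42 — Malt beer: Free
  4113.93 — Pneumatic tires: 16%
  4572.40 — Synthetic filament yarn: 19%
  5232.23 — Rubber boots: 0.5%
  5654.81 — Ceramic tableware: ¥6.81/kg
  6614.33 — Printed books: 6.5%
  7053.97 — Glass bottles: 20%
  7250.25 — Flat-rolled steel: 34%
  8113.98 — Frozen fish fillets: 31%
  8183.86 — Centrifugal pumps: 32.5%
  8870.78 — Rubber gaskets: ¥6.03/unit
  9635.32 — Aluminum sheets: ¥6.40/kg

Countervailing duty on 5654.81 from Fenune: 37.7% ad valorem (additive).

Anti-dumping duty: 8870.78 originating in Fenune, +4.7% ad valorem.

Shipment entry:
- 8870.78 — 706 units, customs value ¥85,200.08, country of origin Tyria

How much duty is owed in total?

Line 1 (8870.78, Tyria, 706 units, ¥85,200.08):
Base rate for 8870.78 is ¥6.03/unit.
The additional-duty order on 8870.78 targets Fenune, not Tyria; it does not apply.
Duty = 706 × ¥6.03 = ¥4,257.18.

¥4,257.18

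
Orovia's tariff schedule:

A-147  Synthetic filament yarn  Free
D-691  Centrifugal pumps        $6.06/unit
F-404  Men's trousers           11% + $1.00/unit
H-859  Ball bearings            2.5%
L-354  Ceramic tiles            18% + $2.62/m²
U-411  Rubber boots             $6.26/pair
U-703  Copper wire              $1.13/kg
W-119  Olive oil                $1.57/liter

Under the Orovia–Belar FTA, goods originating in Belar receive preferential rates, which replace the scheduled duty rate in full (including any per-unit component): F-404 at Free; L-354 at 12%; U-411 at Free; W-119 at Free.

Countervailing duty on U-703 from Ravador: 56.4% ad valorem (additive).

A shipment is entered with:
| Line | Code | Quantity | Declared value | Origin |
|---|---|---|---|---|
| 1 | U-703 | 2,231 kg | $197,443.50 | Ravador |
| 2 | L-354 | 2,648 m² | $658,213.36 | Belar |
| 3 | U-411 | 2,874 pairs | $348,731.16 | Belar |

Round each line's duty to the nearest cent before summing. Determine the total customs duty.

Line 1 (U-703, Ravador, 2,231 kg, $197,443.50):
Base rate for U-703 is $1.13/kg.
Additional duty on U-703 from Ravador: +56.4% ad valorem. Applied ad valorem rate = 56.4%.
Duty = $197,443.50 × 56.4% + 2,231 × $1.13 = $113,879.16.
Line 2 (L-354, Belar, 2,648 m², $658,213.36):
Base rate for L-354 is 18% + $2.62/m².
Origin Belar qualifies under the Orovia–Belar agreement and L-354 is covered: preferential rate 12% applies instead.
Duty = $658,213.36 × 12% = $78,985.60.
Line 3 (U-411, Belar, 2,874 pairs, $348,731.16):
Base rate for U-411 is $6.26/pair.
Origin Belar qualifies under the Orovia–Belar agreement and U-411 is covered: preferential rate Free applies instead.
Duty = $348,731.16 × 0% = $0.00.
Total = $113,879.16 + $78,985.60 + $0.00 = $192,864.76.

$192,864.76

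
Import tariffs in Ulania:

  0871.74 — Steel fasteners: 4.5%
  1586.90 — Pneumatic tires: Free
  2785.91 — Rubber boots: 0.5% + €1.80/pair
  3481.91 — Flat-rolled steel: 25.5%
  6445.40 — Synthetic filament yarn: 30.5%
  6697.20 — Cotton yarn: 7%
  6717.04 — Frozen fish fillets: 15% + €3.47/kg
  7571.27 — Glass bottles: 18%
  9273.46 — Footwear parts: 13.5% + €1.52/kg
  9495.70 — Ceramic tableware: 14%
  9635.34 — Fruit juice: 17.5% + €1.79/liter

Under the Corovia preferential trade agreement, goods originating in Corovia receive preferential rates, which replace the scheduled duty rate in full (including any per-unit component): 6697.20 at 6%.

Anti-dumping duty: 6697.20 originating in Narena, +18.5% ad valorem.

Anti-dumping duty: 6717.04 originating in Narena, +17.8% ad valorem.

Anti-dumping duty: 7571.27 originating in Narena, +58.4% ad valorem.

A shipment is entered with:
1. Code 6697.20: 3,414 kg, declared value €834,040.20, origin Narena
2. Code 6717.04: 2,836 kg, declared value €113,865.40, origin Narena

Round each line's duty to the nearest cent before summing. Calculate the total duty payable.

Line 1 (6697.20, Narena, 3,414 kg, €834,040.20):
Base rate for 6697.20 is 7%.
6697.20 has an FTA preferential rate, but origin Narena is not Corovia; base rate stands.
Additional duty on 6697.20 from Narena: +18.5%. Applied ad valorem rate: 7% + 18.5% = 25.5%.
Duty = €834,040.20 × 25.5% = €212,680.25.
Line 2 (6717.04, Narena, 2,836 kg, €113,865.40):
Base rate for 6717.04 is 15% + €3.47/kg.
Additional duty on 6717.04 from Narena: +17.8%. Applied ad valorem rate: 15% + 17.8% = 32.8%.
Duty = €113,865.40 × 32.8% + 2,836 × €3.47 = €47,188.77.
Total = €212,680.25 + €47,188.77 = €259,869.02.

€259,869.02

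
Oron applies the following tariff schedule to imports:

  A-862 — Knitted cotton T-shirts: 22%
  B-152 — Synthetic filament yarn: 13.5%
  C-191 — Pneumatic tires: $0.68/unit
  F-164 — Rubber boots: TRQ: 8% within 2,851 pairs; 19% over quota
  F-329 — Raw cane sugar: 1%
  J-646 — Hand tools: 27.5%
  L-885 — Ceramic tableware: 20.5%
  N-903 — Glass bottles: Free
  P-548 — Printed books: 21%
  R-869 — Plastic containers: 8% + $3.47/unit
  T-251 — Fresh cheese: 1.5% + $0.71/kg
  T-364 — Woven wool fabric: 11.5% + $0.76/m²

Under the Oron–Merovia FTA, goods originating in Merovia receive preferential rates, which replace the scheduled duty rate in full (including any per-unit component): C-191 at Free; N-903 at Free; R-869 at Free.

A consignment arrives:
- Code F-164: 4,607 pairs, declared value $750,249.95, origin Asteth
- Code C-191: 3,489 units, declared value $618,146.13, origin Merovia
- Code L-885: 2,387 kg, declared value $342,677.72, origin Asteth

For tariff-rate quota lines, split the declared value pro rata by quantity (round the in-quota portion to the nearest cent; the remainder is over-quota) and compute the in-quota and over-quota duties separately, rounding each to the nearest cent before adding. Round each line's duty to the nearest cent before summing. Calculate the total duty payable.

Line 1 (F-164, Asteth, 4,607 pairs, $750,249.95):
Code F-164 is under a tariff-rate quota (threshold 2,851 pairs). In-quota: 2,851 pairs at 8%; over-quota: 1,756 pairs at 19%.
Pro-rata value split: in-quota = $750,249.95 × 2,851/4,607 = $464,285.35; over-quota = $750,249.95 − $464,285.35 = $285,964.60.
In-quota duty = $464,285.35 × 8% = $37,142.83. Over-quota duty = $285,964.60 × 19% = $54,333.27.
Line duty = $37,142.83 + $54,333.27 = $91,476.10.
Line 2 (C-191, Merovia, 3,489 units, $618,146.13):
Base rate for C-191 is $0.68/unit.
Origin Merovia qualifies under the Oron–Merovia agreement and C-191 is covered: preferential rate Free applies instead.
Duty = $618,146.13 × 0% = $0.00.
Line 3 (L-885, Asteth, 2,387 kg, $342,677.72):
Base rate for L-885 is 20.5%.
Duty = $342,677.72 × 20.5% = $70,248.93.
Total = $91,476.10 + $0.00 + $70,248.93 = $161,725.03.

$161,725.03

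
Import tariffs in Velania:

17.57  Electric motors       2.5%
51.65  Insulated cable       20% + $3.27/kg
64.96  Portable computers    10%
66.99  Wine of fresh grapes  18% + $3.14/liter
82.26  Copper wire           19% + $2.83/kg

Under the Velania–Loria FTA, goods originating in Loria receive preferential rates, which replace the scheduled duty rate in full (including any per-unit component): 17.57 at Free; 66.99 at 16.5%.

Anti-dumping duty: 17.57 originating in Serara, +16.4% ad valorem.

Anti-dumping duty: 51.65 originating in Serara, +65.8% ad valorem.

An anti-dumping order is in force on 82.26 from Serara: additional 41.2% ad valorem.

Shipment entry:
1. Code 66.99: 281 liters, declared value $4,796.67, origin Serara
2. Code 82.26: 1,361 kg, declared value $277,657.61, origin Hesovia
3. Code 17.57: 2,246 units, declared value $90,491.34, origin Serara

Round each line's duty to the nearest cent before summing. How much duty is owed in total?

$75,455.18

Line 1 (66.99, Serara, 281 liters, $4,796.67):
Base rate for 66.99 is 18% + $3.14/liter.
66.99 has an FTA preferential rate, but origin Serara is not Loria; base rate stands.
Duty = $4,796.67 × 18% + 281 × $3.14 = $1,745.74.
Line 2 (82.26, Hesovia, 1,361 kg, $277,657.61):
Base rate for 82.26 is 19% + $2.83/kg.
The additional-duty order on 82.26 targets Serara, not Hesovia; it does not apply.
Duty = $277,657.61 × 19% + 1,361 × $2.83 = $56,606.58.
Line 3 (17.57, Serara, 2,246 units, $90,491.34):
Base rate for 17.57 is 2.5%.
17.57 has an FTA preferential rate, but origin Serara is not Loria; base rate stands.
Additional duty on 17.57 from Serara: +16.4%. Applied ad valorem rate: 2.5% + 16.4% = 18.9%.
Duty = $90,491.34 × 18.9% = $17,102.86.
Total = $1,745.74 + $56,606.58 + $17,102.86 = $75,455.18.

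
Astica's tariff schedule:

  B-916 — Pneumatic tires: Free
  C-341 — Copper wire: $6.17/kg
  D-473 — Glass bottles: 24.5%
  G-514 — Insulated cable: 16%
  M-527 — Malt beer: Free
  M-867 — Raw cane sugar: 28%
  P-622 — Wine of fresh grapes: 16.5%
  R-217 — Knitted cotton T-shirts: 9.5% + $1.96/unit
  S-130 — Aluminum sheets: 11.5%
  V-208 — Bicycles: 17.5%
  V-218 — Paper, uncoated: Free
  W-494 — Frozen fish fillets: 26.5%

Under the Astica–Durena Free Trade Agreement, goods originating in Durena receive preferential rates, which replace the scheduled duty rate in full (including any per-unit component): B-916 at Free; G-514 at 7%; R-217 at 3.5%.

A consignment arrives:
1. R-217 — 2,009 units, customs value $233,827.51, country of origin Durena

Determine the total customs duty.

Line 1 (R-217, Durena, 2,009 units, $233,827.51):
Base rate for R-217 is 9.5% + $1.96/unit.
Origin Durena qualifies under the Astica–Durena agreement and R-217 is covered: preferential rate 3.5% applies instead.
Duty = $233,827.51 × 3.5% = $8,183.96.

$8,183.96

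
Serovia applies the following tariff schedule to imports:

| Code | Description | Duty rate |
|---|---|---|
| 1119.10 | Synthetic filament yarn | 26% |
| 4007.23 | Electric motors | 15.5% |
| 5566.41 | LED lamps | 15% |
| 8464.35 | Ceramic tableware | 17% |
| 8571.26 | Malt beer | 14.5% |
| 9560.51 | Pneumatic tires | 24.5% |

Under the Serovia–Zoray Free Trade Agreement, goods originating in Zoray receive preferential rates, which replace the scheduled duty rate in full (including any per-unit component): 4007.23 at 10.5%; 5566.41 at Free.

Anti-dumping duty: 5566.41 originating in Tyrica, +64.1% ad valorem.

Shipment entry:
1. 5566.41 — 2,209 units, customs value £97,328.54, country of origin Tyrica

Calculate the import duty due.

£76,986.88

Line 1 (5566.41, Tyrica, 2,209 units, £97,328.54):
Base rate for 5566.41 is 15%.
5566.41 has an FTA preferential rate, but origin Tyrica is not Zoray; base rate stands.
Additional duty on 5566.41 from Tyrica: +64.1%. Applied ad valorem rate: 15% + 64.1% = 79.1%.
Duty = £97,328.54 × 79.1% = £76,986.88.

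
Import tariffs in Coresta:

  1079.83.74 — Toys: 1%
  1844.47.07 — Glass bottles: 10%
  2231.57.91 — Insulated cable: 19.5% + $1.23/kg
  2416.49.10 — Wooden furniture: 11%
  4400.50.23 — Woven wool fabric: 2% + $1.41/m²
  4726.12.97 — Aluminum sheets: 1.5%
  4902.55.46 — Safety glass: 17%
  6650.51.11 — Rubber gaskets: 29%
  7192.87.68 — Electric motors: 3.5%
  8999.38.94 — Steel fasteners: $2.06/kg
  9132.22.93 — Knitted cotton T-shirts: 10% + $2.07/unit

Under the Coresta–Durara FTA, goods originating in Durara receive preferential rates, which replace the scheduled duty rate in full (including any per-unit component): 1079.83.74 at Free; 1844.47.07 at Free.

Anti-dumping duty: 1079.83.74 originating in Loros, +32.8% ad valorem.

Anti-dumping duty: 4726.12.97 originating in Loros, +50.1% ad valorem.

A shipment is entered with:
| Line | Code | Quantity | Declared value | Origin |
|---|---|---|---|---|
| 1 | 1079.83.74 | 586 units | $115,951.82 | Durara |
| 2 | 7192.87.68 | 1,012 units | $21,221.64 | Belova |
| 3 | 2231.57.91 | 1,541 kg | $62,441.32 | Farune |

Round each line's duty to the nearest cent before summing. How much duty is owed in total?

$14,814.25

Line 1 (1079.83.74, Durara, 586 units, $115,951.82):
Base rate for 1079.83.74 is 1%.
Origin Durara qualifies under the Coresta–Durara agreement and 1079.83.74 is covered: preferential rate Free applies instead.
The additional-duty order on 1079.83.74 targets Loros, not Durara; it does not apply.
Duty = $115,951.82 × 0% = $0.00.
Line 2 (7192.87.68, Belova, 1,012 units, $21,221.64):
Base rate for 7192.87.68 is 3.5%.
Duty = $21,221.64 × 3.5% = $742.76.
Line 3 (2231.57.91, Farune, 1,541 kg, $62,441.32):
Base rate for 2231.57.91 is 19.5% + $1.23/kg.
Duty = $62,441.32 × 19.5% + 1,541 × $1.23 = $14,071.49.
Total = $0.00 + $742.76 + $14,071.49 = $14,814.25.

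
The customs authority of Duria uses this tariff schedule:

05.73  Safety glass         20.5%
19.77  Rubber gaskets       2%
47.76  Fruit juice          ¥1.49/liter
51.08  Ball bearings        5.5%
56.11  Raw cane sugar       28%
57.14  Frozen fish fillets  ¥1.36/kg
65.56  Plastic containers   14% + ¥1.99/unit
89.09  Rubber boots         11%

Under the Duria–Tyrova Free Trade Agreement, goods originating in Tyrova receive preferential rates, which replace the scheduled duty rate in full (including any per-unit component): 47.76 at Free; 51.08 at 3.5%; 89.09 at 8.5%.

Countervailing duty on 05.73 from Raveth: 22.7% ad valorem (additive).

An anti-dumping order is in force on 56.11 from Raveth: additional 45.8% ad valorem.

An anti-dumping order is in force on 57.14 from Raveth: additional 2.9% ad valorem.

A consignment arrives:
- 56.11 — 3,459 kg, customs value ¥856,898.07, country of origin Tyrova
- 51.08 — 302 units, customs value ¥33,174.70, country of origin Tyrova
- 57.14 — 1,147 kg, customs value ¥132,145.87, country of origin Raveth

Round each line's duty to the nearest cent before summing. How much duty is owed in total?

¥246,484.72

Line 1 (56.11, Tyrova, 3,459 kg, ¥856,898.07):
Base rate for 56.11 is 28%.
Origin Tyrova is the FTA partner but 56.11 is not on the preference list; base rate stands.
The additional-duty order on 56.11 targets Raveth, not Tyrova; it does not apply.
Duty = ¥856,898.07 × 28% = ¥239,931.46.
Line 2 (51.08, Tyrova, 302 units, ¥33,174.70):
Base rate for 51.08 is 5.5%.
Origin Tyrova qualifies under the Duria–Tyrova agreement and 51.08 is covered: preferential rate 3.5% applies instead.
Duty = ¥33,174.70 × 3.5% = ¥1,161.11.
Line 3 (57.14, Raveth, 1,147 kg, ¥132,145.87):
Base rate for 57.14 is ¥1.36/kg.
Additional duty on 57.14 from Raveth: +2.9% ad valorem. Applied ad valorem rate = 2.9%.
Duty = ¥132,145.87 × 2.9% + 1,147 × ¥1.36 = ¥5,392.15.
Total = ¥239,931.46 + ¥1,161.11 + ¥5,392.15 = ¥246,484.72.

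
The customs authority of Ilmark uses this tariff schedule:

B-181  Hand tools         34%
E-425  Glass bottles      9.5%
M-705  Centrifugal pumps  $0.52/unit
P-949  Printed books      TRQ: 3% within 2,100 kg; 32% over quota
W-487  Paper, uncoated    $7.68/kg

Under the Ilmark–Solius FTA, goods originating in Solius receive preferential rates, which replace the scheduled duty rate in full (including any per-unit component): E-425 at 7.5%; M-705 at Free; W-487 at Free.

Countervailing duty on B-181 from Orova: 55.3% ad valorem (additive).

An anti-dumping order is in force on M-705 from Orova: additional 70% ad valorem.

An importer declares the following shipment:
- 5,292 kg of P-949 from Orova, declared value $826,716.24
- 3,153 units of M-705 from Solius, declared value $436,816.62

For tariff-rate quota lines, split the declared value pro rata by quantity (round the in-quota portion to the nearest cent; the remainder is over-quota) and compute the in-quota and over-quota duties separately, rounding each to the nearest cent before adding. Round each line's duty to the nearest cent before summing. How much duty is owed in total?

$169,411.22

Line 1 (P-949, Orova, 5,292 kg, $826,716.24):
Code P-949 is under a tariff-rate quota (threshold 2,100 kg). In-quota: 2,100 kg at 3%; over-quota: 3,192 kg at 32%.
Pro-rata value split: in-quota = $826,716.24 × 2,100/5,292 = $328,062.00; over-quota = $826,716.24 − $328,062.00 = $498,654.24.
In-quota duty = $328,062.00 × 3% = $9,841.86. Over-quota duty = $498,654.24 × 32% = $159,569.36.
Line duty = $9,841.86 + $159,569.36 = $169,411.22.
Line 2 (M-705, Solius, 3,153 units, $436,816.62):
Base rate for M-705 is $0.52/unit.
Origin Solius qualifies under the Ilmark–Solius agreement and M-705 is covered: preferential rate Free applies instead.
The additional-duty order on M-705 targets Orova, not Solius; it does not apply.
Duty = $436,816.62 × 0% = $0.00.
Total = $169,411.22 + $0.00 = $169,411.22.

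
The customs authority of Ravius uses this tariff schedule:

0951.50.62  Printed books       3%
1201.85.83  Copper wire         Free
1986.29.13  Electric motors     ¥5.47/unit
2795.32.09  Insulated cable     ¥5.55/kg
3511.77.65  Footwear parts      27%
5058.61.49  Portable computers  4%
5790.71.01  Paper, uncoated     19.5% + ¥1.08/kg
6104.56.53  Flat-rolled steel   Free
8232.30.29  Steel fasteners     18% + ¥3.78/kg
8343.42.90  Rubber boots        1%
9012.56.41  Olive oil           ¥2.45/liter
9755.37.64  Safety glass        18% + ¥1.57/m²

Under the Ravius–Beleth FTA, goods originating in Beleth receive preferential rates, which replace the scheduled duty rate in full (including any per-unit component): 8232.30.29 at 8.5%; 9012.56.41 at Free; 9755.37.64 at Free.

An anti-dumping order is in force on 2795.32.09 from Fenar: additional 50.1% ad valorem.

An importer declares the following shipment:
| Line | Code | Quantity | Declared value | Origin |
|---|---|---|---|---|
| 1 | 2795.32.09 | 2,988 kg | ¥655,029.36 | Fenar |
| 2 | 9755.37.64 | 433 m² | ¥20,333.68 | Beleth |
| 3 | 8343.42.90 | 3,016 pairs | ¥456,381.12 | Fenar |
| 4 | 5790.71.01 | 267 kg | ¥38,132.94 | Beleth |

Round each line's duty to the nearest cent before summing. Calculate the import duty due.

¥357,041.20

Line 1 (2795.32.09, Fenar, 2,988 kg, ¥655,029.36):
Base rate for 2795.32.09 is ¥5.55/kg.
Additional duty on 2795.32.09 from Fenar: +50.1% ad valorem. Applied ad valorem rate = 50.1%.
Duty = ¥655,029.36 × 50.1% + 2,988 × ¥5.55 = ¥344,753.11.
Line 2 (9755.37.64, Beleth, 433 m², ¥20,333.68):
Base rate for 9755.37.64 is 18% + ¥1.57/m².
Origin Beleth qualifies under the Ravius–Beleth agreement and 9755.37.64 is covered: preferential rate Free applies instead.
Duty = ¥20,333.68 × 0% = ¥0.00.
Line 3 (8343.42.90, Fenar, 3,016 pairs, ¥456,381.12):
Base rate for 8343.42.90 is 1%.
Duty = ¥456,381.12 × 1% = ¥4,563.81.
Line 4 (5790.71.01, Beleth, 267 kg, ¥38,132.94):
Base rate for 5790.71.01 is 19.5% + ¥1.08/kg.
Origin Beleth is the FTA partner but 5790.71.01 is not on the preference list; base rate stands.
Duty = ¥38,132.94 × 19.5% + 267 × ¥1.08 = ¥7,724.28.
Total = ¥344,753.11 + ¥0.00 + ¥4,563.81 + ¥7,724.28 = ¥357,041.20.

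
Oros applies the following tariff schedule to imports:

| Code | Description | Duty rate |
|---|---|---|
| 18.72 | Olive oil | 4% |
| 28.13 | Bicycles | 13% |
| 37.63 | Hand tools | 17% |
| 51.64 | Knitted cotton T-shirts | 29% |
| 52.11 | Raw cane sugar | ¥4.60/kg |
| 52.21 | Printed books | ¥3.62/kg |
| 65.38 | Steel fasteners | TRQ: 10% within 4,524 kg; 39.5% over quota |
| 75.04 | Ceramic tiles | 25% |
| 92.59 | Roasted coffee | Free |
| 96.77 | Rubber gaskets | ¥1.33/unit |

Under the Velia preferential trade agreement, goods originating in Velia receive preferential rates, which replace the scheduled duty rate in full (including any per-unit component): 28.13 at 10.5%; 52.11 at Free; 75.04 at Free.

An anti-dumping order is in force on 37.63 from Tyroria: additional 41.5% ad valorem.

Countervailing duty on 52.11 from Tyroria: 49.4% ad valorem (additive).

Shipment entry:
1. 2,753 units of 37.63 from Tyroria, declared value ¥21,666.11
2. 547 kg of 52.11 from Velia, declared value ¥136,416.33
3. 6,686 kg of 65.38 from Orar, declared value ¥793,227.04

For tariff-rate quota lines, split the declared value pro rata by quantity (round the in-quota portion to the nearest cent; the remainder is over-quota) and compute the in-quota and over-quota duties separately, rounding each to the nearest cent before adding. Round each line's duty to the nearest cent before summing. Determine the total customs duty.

¥167,664.78

Line 1 (37.63, Tyroria, 2,753 units, ¥21,666.11):
Base rate for 37.63 is 17%.
Additional duty on 37.63 from Tyroria: +41.5%. Applied ad valorem rate: 17% + 41.5% = 58.5%.
Duty = ¥21,666.11 × 58.5% = ¥12,674.67.
Line 2 (52.11, Velia, 547 kg, ¥136,416.33):
Base rate for 52.11 is ¥4.60/kg.
Origin Velia qualifies under the Oros–Velia agreement and 52.11 is covered: preferential rate Free applies instead.
The additional-duty order on 52.11 targets Tyroria, not Velia; it does not apply.
Duty = ¥136,416.33 × 0% = ¥0.00.
Line 3 (65.38, Orar, 6,686 kg, ¥793,227.04):
Code 65.38 is under a tariff-rate quota (threshold 4,524 kg). In-quota: 4,524 kg at 10%; over-quota: 2,162 kg at 39.5%.
Pro-rata value split: in-quota = ¥793,227.04 × 4,524/6,686 = ¥536,727.36; over-quota = ¥793,227.04 − ¥536,727.36 = ¥256,499.68.
In-quota duty = ¥536,727.36 × 10% = ¥53,672.74. Over-quota duty = ¥256,499.68 × 39.5% = ¥101,317.37.
Line duty = ¥53,672.74 + ¥101,317.37 = ¥154,990.11.
Total = ¥12,674.67 + ¥0.00 + ¥154,990.11 = ¥167,664.78.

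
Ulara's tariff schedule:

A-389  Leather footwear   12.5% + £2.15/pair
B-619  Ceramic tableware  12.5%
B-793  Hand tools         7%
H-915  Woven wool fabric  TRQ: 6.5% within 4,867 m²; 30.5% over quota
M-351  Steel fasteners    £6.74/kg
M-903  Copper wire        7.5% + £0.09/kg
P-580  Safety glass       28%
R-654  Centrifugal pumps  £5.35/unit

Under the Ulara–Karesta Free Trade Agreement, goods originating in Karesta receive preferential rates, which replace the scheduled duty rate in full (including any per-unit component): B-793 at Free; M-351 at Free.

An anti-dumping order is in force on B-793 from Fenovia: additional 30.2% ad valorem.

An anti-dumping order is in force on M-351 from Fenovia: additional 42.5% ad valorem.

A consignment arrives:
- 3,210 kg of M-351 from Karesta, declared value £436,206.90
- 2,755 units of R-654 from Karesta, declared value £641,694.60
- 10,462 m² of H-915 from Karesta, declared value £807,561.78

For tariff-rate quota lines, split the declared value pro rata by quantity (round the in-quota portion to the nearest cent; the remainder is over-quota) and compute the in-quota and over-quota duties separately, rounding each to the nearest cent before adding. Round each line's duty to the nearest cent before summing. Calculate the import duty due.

Line 1 (M-351, Karesta, 3,210 kg, £436,206.90):
Base rate for M-351 is £6.74/kg.
Origin Karesta qualifies under the Ulara–Karesta agreement and M-351 is covered: preferential rate Free applies instead.
The additional-duty order on M-351 targets Fenovia, not Karesta; it does not apply.
Duty = £436,206.90 × 0% = £0.00.
Line 2 (R-654, Karesta, 2,755 units, £641,694.60):
Base rate for R-654 is £5.35/unit.
Origin Karesta is the FTA partner but R-654 is not on the preference list; base rate stands.
Duty = 2,755 × £5.35 = £14,739.25.
Line 3 (H-915, Karesta, 10,462 m², £807,561.78):
Code H-915 is under a tariff-rate quota (threshold 4,867 m²). In-quota: 4,867 m² at 6.5%; over-quota: 5,595 m² at 30.5%.
Pro-rata value split: in-quota = £807,561.78 × 4,867/10,462 = £375,683.73; over-quota = £807,561.78 − £375,683.73 = £431,878.05.
In-quota duty = £375,683.73 × 6.5% = £24,419.44. Over-quota duty = £431,878.05 × 30.5% = £131,722.81.
Line duty = £24,419.44 + £131,722.81 = £156,142.25.
Total = £0.00 + £14,739.25 + £156,142.25 = £170,881.50.

£170,881.50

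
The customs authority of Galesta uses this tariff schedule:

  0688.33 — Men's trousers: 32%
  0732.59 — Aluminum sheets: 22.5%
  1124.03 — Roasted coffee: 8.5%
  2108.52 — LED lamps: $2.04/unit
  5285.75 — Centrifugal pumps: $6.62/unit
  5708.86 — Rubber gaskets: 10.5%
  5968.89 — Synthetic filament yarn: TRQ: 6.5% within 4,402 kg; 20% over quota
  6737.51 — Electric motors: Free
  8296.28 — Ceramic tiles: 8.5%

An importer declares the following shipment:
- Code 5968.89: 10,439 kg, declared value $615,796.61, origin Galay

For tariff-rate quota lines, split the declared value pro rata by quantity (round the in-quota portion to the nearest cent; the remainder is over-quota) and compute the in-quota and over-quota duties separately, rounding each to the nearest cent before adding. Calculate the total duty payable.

Line 1 (5968.89, Galay, 10,439 kg, $615,796.61):
Code 5968.89 is under a tariff-rate quota (threshold 4,402 kg). In-quota: 4,402 kg at 6.5%; over-quota: 6,037 kg at 20%.
Pro-rata value split: in-quota = $615,796.61 × 4,402/10,439 = $259,673.98; over-quota = $615,796.61 − $259,673.98 = $356,122.63.
In-quota duty = $259,673.98 × 6.5% = $16,878.81. Over-quota duty = $356,122.63 × 20% = $71,224.53.
Line duty = $16,878.81 + $71,224.53 = $88,103.34.

$88,103.34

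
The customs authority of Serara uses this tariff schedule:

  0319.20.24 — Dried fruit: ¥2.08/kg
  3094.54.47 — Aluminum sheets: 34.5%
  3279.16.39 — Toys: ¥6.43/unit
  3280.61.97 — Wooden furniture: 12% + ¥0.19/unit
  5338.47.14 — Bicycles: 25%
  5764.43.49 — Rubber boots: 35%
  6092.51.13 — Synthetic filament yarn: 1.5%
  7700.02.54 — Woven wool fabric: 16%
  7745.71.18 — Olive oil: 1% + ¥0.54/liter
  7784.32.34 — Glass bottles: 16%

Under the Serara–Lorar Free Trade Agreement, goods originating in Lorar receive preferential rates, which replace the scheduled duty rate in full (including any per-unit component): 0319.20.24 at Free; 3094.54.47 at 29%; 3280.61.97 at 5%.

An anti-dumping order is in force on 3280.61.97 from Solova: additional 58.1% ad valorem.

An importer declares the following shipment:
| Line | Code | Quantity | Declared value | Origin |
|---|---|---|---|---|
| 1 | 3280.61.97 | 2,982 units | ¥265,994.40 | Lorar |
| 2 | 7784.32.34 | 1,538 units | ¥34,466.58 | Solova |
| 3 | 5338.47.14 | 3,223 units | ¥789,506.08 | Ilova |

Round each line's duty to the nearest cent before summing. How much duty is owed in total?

Line 1 (3280.61.97, Lorar, 2,982 units, ¥265,994.40):
Base rate for 3280.61.97 is 12% + ¥0.19/unit.
Origin Lorar qualifies under the Serara–Lorar agreement and 3280.61.97 is covered: preferential rate 5% applies instead.
The additional-duty order on 3280.61.97 targets Solova, not Lorar; it does not apply.
Duty = ¥265,994.40 × 5% = ¥13,299.72.
Line 2 (7784.32.34, Solova, 1,538 units, ¥34,466.58):
Base rate for 7784.32.34 is 16%.
Duty = ¥34,466.58 × 16% = ¥5,514.65.
Line 3 (5338.47.14, Ilova, 3,223 units, ¥789,506.08):
Base rate for 5338.47.14 is 25%.
Duty = ¥789,506.08 × 25% = ¥197,376.52.
Total = ¥13,299.72 + ¥5,514.65 + ¥197,376.52 = ¥216,190.89.

¥216,190.89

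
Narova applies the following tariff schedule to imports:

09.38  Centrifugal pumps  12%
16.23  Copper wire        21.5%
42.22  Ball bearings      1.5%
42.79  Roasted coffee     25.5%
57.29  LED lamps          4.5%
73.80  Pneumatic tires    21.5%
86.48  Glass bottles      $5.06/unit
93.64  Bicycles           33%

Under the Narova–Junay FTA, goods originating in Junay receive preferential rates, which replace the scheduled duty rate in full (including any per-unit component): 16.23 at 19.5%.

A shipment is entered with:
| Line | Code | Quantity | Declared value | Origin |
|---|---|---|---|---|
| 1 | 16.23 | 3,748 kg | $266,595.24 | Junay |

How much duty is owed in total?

Line 1 (16.23, Junay, 3,748 kg, $266,595.24):
Base rate for 16.23 is 21.5%.
Origin Junay qualifies under the Narova–Junay agreement and 16.23 is covered: preferential rate 19.5% applies instead.
Duty = $266,595.24 × 19.5% = $51,986.07.

$51,986.07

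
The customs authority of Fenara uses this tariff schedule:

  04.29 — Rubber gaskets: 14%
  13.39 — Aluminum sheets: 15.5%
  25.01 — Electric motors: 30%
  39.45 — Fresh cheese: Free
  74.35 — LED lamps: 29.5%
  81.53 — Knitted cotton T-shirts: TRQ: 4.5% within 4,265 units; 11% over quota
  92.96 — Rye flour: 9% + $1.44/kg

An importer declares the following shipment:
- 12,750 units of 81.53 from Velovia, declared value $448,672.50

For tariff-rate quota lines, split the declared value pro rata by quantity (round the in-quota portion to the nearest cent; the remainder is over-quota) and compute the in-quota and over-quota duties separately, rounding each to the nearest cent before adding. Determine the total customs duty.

Line 1 (81.53, Velovia, 12,750 units, $448,672.50):
Code 81.53 is under a tariff-rate quota (threshold 4,265 units). In-quota: 4,265 units at 4.5%; over-quota: 8,485 units at 11%.
Pro-rata value split: in-quota = $448,672.50 × 4,265/12,750 = $150,085.35; over-quota = $448,672.50 − $150,085.35 = $298,587.15.
In-quota duty = $150,085.35 × 4.5% = $6,753.84. Over-quota duty = $298,587.15 × 11% = $32,844.59.
Line duty = $6,753.84 + $32,844.59 = $39,598.43.

$39,598.43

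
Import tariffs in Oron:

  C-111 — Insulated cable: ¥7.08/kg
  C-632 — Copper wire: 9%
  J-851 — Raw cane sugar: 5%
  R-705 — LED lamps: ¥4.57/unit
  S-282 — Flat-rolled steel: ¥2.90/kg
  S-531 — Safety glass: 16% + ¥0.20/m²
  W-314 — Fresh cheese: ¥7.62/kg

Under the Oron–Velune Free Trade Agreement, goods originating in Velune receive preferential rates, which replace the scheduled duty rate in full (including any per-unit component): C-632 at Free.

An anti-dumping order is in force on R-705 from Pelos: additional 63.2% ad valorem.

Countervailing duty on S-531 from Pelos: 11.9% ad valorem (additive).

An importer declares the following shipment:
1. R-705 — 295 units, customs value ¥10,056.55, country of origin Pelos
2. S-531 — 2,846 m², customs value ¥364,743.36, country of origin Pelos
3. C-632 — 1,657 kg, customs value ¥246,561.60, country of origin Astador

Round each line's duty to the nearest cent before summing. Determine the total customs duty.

¥132,227.03

Line 1 (R-705, Pelos, 295 units, ¥10,056.55):
Base rate for R-705 is ¥4.57/unit.
Additional duty on R-705 from Pelos: +63.2% ad valorem. Applied ad valorem rate = 63.2%.
Duty = ¥10,056.55 × 63.2% + 295 × ¥4.57 = ¥7,703.89.
Line 2 (S-531, Pelos, 2,846 m², ¥364,743.36):
Base rate for S-531 is 16% + ¥0.20/m².
Additional duty on S-531 from Pelos: +11.9%. Applied ad valorem rate: 16% + 11.9% = 27.9%.
Duty = ¥364,743.36 × 27.9% + 2,846 × ¥0.20 = ¥102,332.60.
Line 3 (C-632, Astador, 1,657 kg, ¥246,561.60):
Base rate for C-632 is 9%.
C-632 has an FTA preferential rate, but origin Astador is not Velune; base rate stands.
Duty = ¥246,561.60 × 9% = ¥22,190.54.
Total = ¥7,703.89 + ¥102,332.60 + ¥22,190.54 = ¥132,227.03.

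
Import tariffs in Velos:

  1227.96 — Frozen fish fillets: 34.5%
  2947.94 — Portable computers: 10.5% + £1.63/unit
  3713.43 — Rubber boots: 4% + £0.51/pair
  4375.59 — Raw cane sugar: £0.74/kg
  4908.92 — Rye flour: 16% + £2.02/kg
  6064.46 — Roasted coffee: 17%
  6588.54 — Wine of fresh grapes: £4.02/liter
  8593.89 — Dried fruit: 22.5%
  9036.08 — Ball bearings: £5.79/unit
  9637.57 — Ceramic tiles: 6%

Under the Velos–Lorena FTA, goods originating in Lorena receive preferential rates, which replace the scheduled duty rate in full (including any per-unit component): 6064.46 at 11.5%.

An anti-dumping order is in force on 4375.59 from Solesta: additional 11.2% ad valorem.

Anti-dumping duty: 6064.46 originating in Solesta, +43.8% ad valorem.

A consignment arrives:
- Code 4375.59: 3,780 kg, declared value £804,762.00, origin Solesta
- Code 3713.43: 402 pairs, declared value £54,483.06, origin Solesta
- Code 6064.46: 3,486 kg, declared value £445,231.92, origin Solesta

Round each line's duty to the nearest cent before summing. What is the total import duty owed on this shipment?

Line 1 (4375.59, Solesta, 3,780 kg, £804,762.00):
Base rate for 4375.59 is £0.74/kg.
Additional duty on 4375.59 from Solesta: +11.2% ad valorem. Applied ad valorem rate = 11.2%.
Duty = £804,762.00 × 11.2% + 3,780 × £0.74 = £92,930.54.
Line 2 (3713.43, Solesta, 402 pairs, £54,483.06):
Base rate for 3713.43 is 4% + £0.51/pair.
Duty = £54,483.06 × 4% + 402 × £0.51 = £2,384.34.
Line 3 (6064.46, Solesta, 3,486 kg, £445,231.92):
Base rate for 6064.46 is 17%.
6064.46 has an FTA preferential rate, but origin Solesta is not Lorena; base rate stands.
Additional duty on 6064.46 from Solesta: +43.8%. Applied ad valorem rate: 17% + 43.8% = 60.8%.
Duty = £445,231.92 × 60.8% = £270,701.01.
Total = £92,930.54 + £2,384.34 + £270,701.01 = £366,015.89.

£366,015.89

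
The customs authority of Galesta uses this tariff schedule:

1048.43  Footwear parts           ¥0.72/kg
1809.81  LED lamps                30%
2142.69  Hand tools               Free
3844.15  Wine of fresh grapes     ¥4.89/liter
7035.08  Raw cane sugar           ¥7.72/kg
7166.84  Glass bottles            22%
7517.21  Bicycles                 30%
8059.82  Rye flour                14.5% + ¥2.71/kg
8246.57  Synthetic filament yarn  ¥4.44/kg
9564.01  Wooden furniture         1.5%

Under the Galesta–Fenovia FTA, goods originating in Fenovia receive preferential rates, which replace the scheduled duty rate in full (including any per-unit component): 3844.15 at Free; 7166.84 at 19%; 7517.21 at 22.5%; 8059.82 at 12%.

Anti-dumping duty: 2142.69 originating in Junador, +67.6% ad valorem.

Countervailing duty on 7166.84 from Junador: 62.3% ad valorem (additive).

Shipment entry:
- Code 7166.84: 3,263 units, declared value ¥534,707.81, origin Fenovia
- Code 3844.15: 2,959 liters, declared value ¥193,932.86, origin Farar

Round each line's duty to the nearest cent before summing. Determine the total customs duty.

Line 1 (7166.84, Fenovia, 3,263 units, ¥534,707.81):
Base rate for 7166.84 is 22%.
Origin Fenovia qualifies under the Galesta–Fenovia agreement and 7166.84 is covered: preferential rate 19% applies instead.
The additional-duty order on 7166.84 targets Junador, not Fenovia; it does not apply.
Duty = ¥534,707.81 × 19% = ¥101,594.48.
Line 2 (3844.15, Farar, 2,959 liters, ¥193,932.86):
Base rate for 3844.15 is ¥4.89/liter.
3844.15 has an FTA preferential rate, but origin Farar is not Fenovia; base rate stands.
Duty = 2,959 × ¥4.89 = ¥14,469.51.
Total = ¥101,594.48 + ¥14,469.51 = ¥116,063.99.

¥116,063.99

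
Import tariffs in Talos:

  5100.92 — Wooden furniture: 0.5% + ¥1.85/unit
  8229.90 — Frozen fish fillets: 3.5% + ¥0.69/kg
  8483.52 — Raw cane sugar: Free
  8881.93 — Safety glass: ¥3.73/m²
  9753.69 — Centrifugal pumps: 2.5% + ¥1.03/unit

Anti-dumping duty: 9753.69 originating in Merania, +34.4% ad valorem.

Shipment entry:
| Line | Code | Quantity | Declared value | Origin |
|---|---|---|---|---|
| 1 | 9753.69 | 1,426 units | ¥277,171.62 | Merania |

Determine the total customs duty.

Line 1 (9753.69, Merania, 1,426 units, ¥277,171.62):
Base rate for 9753.69 is 2.5% + ¥1.03/unit.
Additional duty on 9753.69 from Merania: +34.4%. Applied ad valorem rate: 2.5% + 34.4% = 36.9%.
Duty = ¥277,171.62 × 36.9% + 1,426 × ¥1.03 = ¥103,745.11.

¥103,745.11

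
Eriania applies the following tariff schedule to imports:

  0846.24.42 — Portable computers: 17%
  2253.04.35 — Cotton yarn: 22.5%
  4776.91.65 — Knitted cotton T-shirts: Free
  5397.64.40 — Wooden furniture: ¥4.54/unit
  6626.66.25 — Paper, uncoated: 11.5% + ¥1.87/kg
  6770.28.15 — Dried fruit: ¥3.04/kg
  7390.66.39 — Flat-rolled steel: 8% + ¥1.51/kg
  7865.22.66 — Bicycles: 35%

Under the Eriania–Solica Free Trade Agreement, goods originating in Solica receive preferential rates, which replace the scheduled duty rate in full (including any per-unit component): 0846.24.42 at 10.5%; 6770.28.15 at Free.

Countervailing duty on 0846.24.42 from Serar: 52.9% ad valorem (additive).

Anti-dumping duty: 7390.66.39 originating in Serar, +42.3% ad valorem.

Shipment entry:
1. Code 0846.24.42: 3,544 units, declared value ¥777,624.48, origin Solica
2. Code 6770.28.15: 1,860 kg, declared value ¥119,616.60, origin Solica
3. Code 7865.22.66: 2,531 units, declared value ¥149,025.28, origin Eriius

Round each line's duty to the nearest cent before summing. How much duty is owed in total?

Line 1 (0846.24.42, Solica, 3,544 units, ¥777,624.48):
Base rate for 0846.24.42 is 17%.
Origin Solica qualifies under the Eriania–Solica agreement and 0846.24.42 is covered: preferential rate 10.5% applies instead.
The additional-duty order on 0846.24.42 targets Serar, not Solica; it does not apply.
Duty = ¥777,624.48 × 10.5% = ¥81,650.57.
Line 2 (6770.28.15, Solica, 1,860 kg, ¥119,616.60):
Base rate for 6770.28.15 is ¥3.04/kg.
Origin Solica qualifies under the Eriania–Solica agreement and 6770.28.15 is covered: preferential rate Free applies instead.
Duty = ¥119,616.60 × 0% = ¥0.00.
Line 3 (7865.22.66, Eriius, 2,531 units, ¥149,025.28):
Base rate for 7865.22.66 is 35%.
Duty = ¥149,025.28 × 35% = ¥52,158.85.
Total = ¥81,650.57 + ¥0.00 + ¥52,158.85 = ¥133,809.42.

¥133,809.42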